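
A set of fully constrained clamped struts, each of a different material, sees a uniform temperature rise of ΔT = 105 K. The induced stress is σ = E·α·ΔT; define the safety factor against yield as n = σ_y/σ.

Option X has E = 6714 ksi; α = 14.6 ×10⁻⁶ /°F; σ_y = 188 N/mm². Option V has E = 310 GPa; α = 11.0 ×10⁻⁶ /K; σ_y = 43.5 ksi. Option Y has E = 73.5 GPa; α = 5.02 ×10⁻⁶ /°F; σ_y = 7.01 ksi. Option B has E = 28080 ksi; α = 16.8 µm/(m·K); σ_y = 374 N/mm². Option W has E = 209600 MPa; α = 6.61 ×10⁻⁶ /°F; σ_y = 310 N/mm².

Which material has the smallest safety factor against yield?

option Y

Per material, after unit conversion:
  option X: E = 46.29, α = 26.3, σ_y = 188.0 → σ = 128 MPa, n = 1.47
  option V: E = 310.0, α = 11.0, σ_y = 299.9 → σ = 358 MPa, n = 0.838
  option Y: E = 73.50, α = 9.04, σ_y = 48.33 → σ = 69.7 MPa, n = 0.693
  option B: E = 193.6, α = 16.8, σ_y = 374.0 → σ = 342 MPa, n = 1.10
  option W: E = 209.6, α = 11.9, σ_y = 310.0 → σ = 262 MPa, n = 1.18
Smallest n: option Y with n = 0.693.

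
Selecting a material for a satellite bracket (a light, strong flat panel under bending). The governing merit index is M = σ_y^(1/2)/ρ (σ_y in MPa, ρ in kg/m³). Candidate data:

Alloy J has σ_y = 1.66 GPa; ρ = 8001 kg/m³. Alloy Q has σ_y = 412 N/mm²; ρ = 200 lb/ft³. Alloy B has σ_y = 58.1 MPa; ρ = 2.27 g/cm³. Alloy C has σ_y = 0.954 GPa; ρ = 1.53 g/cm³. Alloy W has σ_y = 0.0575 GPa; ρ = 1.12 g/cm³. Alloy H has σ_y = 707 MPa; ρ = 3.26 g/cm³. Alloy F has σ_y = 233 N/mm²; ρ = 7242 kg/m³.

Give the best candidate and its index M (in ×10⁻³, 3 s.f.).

alloy C, M = 20.2×10⁻³

After converting to SI:
  alloy J: σ_y = 1660 MPa, ρ = 8001 kg/m³
  alloy Q: σ_y = 412.0 MPa, ρ = 3204 kg/m³
  alloy B: σ_y = 58.10 MPa, ρ = 2270 kg/m³
  alloy C: σ_y = 954.0 MPa, ρ = 1530 kg/m³
  alloy W: σ_y = 57.50 MPa, ρ = 1120 kg/m³
  alloy H: σ_y = 707.0 MPa, ρ = 3260 kg/m³
  alloy F: σ_y = 233.0 MPa, ρ = 7242 kg/m³
  alloy C: M = 20.2×10⁻³
  alloy H: M = 8.16×10⁻³
  alloy W: M = 6.77×10⁻³
  alloy Q: M = 6.34×10⁻³
  alloy J: M = 5.09×10⁻³
  alloy B: M = 3.36×10⁻³
  alloy F: M = 2.11×10⁻³
Highest index: alloy C.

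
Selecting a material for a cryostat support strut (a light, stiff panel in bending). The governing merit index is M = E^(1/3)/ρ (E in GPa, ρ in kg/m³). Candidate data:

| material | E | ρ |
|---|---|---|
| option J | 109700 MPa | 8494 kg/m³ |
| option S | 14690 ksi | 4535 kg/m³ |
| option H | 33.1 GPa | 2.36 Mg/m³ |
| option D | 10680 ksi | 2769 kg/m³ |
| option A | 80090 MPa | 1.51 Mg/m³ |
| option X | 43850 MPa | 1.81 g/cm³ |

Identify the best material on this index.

Convert each candidate to consistent units, then evaluate M:
  option J: E = 109.7 GPa, ρ = 8494 kg/m³
  option S: E = 101.3 GPa, ρ = 4535 kg/m³
  option H: E = 33.10 GPa, ρ = 2360 kg/m³
  option D: E = 73.64 GPa, ρ = 2769 kg/m³
  option A: E = 80.09 GPa, ρ = 1510 kg/m³
  option X: E = 43.85 GPa, ρ = 1810 kg/m³
  option A: M = 2.85×10⁻³
  option X: M = 1.95×10⁻³
  option D: M = 1.51×10⁻³
  option H: M = 1.36×10⁻³
  option S: M = 1.03×10⁻³
  option J: M = 0.564×10⁻³
Option A has the largest M.

option A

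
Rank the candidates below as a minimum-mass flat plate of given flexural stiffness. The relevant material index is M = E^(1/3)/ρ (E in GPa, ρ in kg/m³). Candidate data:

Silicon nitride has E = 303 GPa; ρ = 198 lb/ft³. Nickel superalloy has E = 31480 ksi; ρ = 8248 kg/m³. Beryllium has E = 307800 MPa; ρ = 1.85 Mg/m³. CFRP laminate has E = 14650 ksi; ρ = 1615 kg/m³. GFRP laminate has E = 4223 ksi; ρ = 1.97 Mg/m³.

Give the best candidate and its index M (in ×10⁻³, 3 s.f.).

After converting to SI:
  silicon nitride: E = 303.0 GPa, ρ = 3172 kg/m³
  nickel superalloy: E = 217.0 GPa, ρ = 8248 kg/m³
  beryllium: E = 307.8 GPa, ρ = 1850 kg/m³
  CFRP laminate: E = 101.0 GPa, ρ = 1615 kg/m³
  GFRP laminate: E = 29.12 GPa, ρ = 1970 kg/m³
  beryllium: M = 3.65×10⁻³
  CFRP laminate: M = 2.88×10⁻³
  silicon nitride: M = 2.12×10⁻³
  GFRP laminate: M = 1.56×10⁻³
  nickel superalloy: M = 0.729×10⁻³
Beryllium ranks first.

beryllium, M = 3.65×10⁻³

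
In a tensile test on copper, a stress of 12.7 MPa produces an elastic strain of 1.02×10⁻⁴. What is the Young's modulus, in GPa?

125 GPa

E = σ/ε = 12.7 MPa / 1.02×10⁻⁴ = 124500 MPa = 125 GPa.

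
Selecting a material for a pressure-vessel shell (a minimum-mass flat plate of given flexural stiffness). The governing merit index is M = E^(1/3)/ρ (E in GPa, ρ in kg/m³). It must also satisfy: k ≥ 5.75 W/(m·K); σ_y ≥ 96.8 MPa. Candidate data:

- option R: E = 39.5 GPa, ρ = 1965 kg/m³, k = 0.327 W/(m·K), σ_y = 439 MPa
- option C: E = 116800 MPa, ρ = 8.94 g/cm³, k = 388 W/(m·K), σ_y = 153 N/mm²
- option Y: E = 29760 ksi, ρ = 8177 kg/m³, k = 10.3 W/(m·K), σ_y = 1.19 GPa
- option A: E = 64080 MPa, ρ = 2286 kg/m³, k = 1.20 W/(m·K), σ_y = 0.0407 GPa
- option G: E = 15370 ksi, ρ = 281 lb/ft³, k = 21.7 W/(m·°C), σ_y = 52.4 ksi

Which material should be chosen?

Screen on constraints: k ≥ 5.75 W/(m·K); σ_y ≥ 96.8 MPa. Survivors: option C, option Y, option G.
Convert each candidate to consistent units, then evaluate M:
  option C: E = 116.8 GPa, ρ = 8940 kg/m³
  option Y: E = 205.2 GPa, ρ = 8177 kg/m³
  option G: E = 106.0 GPa, ρ = 4501 kg/m³
  option G: M = 1.05×10⁻³
  option Y: M = 0.721×10⁻³
  option C: M = 0.547×10⁻³
The maximum is for option G.

option G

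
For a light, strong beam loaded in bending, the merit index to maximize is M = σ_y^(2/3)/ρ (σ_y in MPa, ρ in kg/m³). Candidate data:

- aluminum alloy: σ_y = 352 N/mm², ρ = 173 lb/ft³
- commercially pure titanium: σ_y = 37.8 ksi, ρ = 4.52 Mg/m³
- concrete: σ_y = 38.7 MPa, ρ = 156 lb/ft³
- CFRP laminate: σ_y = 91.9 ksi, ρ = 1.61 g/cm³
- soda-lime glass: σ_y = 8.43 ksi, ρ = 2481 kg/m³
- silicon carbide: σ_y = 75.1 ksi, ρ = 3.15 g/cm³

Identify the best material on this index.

CFRP laminate

Normalizing units and computing the index:
  aluminum alloy: σ_y = 352.0 MPa, ρ = 2771 kg/m³
  commercially pure titanium: σ_y = 260.6 MPa, ρ = 4520 kg/m³
  concrete: σ_y = 38.70 MPa, ρ = 2499 kg/m³
  CFRP laminate: σ_y = 633.6 MPa, ρ = 1610 kg/m³
  soda-lime glass: σ_y = 58.12 MPa, ρ = 2481 kg/m³
  silicon carbide: σ_y = 517.8 MPa, ρ = 3150 kg/m³
  CFRP laminate: M = 45.8×10⁻³
  silicon carbide: M = 20.5×10⁻³
  aluminum alloy: M = 18.0×10⁻³
  commercially pure titanium: M = 9.03×10⁻³
  soda-lime glass: M = 6.05×10⁻³
  concrete: M = 4.58×10⁻³
CFRP laminate ranks first.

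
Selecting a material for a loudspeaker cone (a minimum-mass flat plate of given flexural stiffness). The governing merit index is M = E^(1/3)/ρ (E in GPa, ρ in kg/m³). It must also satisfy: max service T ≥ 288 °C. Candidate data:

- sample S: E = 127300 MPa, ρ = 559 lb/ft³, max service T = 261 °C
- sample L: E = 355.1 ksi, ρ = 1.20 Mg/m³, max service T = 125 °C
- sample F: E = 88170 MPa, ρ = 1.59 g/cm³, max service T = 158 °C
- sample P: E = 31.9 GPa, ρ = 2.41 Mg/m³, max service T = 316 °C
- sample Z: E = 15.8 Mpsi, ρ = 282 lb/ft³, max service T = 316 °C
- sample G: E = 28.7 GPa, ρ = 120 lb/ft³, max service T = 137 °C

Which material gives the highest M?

Screen on constraints: max service T ≥ 288 °C. Survivors: sample P, sample Z.
In SI units:
  sample P: E = 31.90 GPa, ρ = 2410 kg/m³
  sample Z: E = 108.9 GPa, ρ = 4517 kg/m³
  sample P: M = 1.32×10⁻³
  sample Z: M = 1.06×10⁻³
Sample P has the largest M.

sample P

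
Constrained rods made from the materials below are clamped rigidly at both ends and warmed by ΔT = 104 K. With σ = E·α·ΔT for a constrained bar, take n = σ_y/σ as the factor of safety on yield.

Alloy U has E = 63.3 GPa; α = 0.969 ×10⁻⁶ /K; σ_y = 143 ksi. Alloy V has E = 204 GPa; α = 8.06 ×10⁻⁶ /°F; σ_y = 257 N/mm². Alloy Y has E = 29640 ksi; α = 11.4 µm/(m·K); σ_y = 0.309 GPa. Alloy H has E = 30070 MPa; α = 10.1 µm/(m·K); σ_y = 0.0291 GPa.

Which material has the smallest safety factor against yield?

alloy V

Converting E to GPa, α to ×10⁻⁶/K, σ_y to MPa, then σ and n for each:
  alloy U: E = 63.30, α = 0.969, σ_y = 986.0 → σ = 6.38 MPa, n = 155
  alloy V: E = 204.0, α = 14.5, σ_y = 257.0 → σ = 308 MPa, n = 0.835
  alloy Y: E = 204.4, α = 11.4, σ_y = 309.0 → σ = 242 MPa, n = 1.28
  alloy H: E = 30.07, α = 10.1, σ_y = 29.10 → σ = 31.6 MPa, n = 0.921
Alloy V has the lowest safety factor, n = 0.835.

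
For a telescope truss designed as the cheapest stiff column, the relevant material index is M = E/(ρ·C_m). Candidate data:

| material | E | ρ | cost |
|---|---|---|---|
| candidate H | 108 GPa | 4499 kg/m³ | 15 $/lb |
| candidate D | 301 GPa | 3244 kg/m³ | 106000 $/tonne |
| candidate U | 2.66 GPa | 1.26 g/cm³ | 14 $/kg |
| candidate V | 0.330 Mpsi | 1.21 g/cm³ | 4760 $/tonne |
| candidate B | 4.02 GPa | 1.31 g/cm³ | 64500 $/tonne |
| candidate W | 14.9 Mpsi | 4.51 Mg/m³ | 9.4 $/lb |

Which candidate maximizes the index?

Convert each candidate to consistent units, then evaluate M:
  candidate H: E = 108.0 GPa, ρ = 4499 kg/m³, cost = 33.07 $/kg
  candidate D: E = 301.0 GPa, ρ = 3244 kg/m³, cost = 106.0 $/kg
  candidate U: E = 2.660 GPa, ρ = 1260 kg/m³, cost = 14.00 $/kg
  candidate V: E = 2.275 GPa, ρ = 1210 kg/m³, cost = 4.760 $/kg
  candidate B: E = 4.020 GPa, ρ = 1310 kg/m³, cost = 64.50 $/kg
  candidate W: E = 102.7 GPa, ρ = 4510 kg/m³, cost = 20.72 $/kg
  candidate W: M = 1.10 MN·m per $
  candidate D: M = 0.875 MN·m per $
  candidate H: M = 0.726 MN·m per $
  candidate V: M = 0.395 MN·m per $
  candidate U: M = 0.151 MN·m per $
  candidate B: M = 0.0476 MN·m per $
Highest index: candidate W.

candidate W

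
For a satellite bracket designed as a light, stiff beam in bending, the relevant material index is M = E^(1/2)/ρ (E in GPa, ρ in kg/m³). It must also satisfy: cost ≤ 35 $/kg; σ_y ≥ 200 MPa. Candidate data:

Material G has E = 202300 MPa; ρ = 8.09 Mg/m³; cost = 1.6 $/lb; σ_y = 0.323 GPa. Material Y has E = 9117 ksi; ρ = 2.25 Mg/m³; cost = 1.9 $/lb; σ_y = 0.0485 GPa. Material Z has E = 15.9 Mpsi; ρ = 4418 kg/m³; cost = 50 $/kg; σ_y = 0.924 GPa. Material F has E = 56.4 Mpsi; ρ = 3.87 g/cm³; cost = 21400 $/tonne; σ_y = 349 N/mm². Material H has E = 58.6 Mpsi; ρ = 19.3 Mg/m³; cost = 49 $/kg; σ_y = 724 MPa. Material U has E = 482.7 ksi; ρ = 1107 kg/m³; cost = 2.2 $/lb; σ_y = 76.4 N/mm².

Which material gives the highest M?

Screen on constraints: cost ≤ 35 $/kg; σ_y ≥ 200 MPa. Survivors: material G, material F.
Putting every candidate on a common basis:
  material G: E = 202.3 GPa, ρ = 8090 kg/m³
  material F: E = 388.9 GPa, ρ = 3870 kg/m³
  material F: M = 5.10×10⁻³
  material G: M = 1.76×10⁻³
Material F has the largest M.

material F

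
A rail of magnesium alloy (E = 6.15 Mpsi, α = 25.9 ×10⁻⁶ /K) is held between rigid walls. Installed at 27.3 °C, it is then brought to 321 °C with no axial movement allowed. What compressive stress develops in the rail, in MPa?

E = 6.15 Mpsi = 42.40 GPa.
ΔT = 293.7 K. Constrained thermal stress σ = E·α·ΔT = 42.40×10³ MPa × 25.9×10⁻⁶ × 293.7 = 323 MPa (compressive).

323 MPa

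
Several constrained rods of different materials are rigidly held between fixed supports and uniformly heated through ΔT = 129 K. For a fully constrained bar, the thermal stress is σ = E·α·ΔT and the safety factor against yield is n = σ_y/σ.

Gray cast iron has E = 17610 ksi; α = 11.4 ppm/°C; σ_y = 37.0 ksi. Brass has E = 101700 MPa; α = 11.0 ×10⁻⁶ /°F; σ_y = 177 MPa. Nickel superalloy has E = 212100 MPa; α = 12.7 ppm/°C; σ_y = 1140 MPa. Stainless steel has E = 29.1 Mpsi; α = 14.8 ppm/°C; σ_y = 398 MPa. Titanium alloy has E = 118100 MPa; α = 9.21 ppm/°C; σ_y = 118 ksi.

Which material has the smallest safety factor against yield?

Per material, after unit conversion:
  gray cast iron: E = 121.4, α = 11.4, σ_y = 255.1 → σ = 179 MPa, n = 1.43
  brass: E = 101.7, α = 19.8, σ_y = 177.0 → σ = 260 MPa, n = 0.681
  nickel superalloy: E = 212.1, α = 12.7, σ_y = 1140 → σ = 347 MPa, n = 3.28
  stainless steel: E = 200.6, α = 14.8, σ_y = 398.0 → σ = 383 MPa, n = 1.04
  titanium alloy: E = 118.1, α = 9.21, σ_y = 813.6 → σ = 140 MPa, n = 5.80
The minimum is brass at n = 0.681.

brass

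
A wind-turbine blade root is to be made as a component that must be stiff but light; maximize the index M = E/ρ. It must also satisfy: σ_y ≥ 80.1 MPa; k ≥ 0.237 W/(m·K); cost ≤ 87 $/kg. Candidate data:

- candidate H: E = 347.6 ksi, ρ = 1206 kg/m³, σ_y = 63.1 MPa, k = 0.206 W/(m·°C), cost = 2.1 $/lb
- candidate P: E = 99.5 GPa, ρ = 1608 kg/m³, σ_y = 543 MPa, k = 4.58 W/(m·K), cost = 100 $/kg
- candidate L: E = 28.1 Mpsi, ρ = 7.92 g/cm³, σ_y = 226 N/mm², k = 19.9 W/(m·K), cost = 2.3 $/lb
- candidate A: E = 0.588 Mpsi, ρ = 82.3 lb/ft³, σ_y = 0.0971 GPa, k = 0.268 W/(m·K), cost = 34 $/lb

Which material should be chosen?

Screen on constraints: σ_y ≥ 80.1 MPa; k ≥ 0.237 W/(m·K); cost ≤ 87 $/kg. Survivors: candidate L, candidate A.
Putting every candidate on a common basis:
  candidate L: E = 193.7 GPa, ρ = 7920 kg/m³
  candidate A: E = 4.054 GPa, ρ = 1318 kg/m³
  candidate L: M = 24.5 MN·m/kg
  candidate A: M = 3.08 MN·m/kg
Candidate L has the largest M.

candidate L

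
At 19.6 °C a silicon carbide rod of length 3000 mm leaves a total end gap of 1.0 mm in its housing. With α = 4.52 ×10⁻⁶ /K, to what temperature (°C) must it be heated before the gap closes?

α·L₀·ΔT = 1.0 mm ⇒ ΔT = 1.0 / (4.52×10⁻⁶ × 3000.0) = 73.75 K.
T = 19.6 + 73.75 = 93.35 °C.

93.3 °C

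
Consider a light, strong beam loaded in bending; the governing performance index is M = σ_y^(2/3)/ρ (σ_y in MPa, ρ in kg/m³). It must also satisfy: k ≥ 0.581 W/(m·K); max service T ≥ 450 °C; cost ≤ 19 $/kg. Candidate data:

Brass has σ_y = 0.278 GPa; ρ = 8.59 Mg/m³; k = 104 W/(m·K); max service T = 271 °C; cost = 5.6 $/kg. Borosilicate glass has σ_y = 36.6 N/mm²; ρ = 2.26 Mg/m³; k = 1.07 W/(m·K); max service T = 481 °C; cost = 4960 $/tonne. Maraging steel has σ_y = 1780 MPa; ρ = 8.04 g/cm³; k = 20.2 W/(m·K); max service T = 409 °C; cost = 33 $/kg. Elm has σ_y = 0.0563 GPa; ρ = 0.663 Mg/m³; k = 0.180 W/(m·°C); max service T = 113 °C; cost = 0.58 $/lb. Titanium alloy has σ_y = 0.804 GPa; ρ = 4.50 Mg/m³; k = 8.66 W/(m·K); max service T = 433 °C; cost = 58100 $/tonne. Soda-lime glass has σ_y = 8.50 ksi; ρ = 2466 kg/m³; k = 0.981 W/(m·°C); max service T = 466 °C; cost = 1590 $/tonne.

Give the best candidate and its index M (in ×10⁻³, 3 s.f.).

Screen on constraints: k ≥ 0.581 W/(m·K); max service T ≥ 450 °C; cost ≤ 19 $/kg. Survivors: borosilicate glass, soda-lime glass.
After converting to SI:
  borosilicate glass: σ_y = 36.60 MPa, ρ = 2260 kg/m³
  soda-lime glass: σ_y = 58.61 MPa, ρ = 2466 kg/m³
  soda-lime glass: M = 6.12×10⁻³
  borosilicate glass: M = 4.88×10⁻³
Soda-lime glass has the largest M.

soda-lime glass, M = 6.12×10⁻³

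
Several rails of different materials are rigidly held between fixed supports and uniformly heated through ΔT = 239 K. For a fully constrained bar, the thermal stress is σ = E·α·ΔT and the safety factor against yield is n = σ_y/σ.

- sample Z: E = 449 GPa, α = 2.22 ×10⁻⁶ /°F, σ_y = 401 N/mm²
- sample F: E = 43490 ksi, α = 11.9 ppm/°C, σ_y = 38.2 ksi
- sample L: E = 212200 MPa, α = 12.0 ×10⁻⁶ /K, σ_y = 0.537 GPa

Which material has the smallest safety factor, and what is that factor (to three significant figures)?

sample F, n = 0.309

Converting E to GPa, α to ×10⁻⁶/K, σ_y to MPa, then σ and n for each:
  sample Z: E = 449.0, α = 4.00, σ_y = 401.0 → σ = 429 MPa, n = 0.935
  sample F: E = 299.9, α = 11.9, σ_y = 263.4 → σ = 853 MPa, n = 0.309
  sample L: E = 212.2, α = 12.0, σ_y = 537.0 → σ = 609 MPa, n = 0.882
The minimum is sample F at n = 0.309.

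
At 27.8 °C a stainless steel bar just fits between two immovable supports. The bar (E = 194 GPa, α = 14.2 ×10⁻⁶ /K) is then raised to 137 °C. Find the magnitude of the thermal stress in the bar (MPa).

ΔT = 109.2 K. Constrained thermal stress σ = E·α·ΔT = 194.0×10³ MPa × 14.2×10⁻⁶ × 109.2 = 301 MPa (compressive).

301 MPa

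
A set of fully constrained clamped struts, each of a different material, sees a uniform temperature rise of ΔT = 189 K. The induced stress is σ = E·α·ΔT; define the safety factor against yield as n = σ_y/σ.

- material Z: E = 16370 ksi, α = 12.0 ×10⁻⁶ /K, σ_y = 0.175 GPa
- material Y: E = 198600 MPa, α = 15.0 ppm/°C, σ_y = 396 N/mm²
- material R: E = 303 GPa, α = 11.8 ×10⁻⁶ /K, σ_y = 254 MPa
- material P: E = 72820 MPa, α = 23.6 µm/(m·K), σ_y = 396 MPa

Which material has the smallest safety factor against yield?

With everything in SI (GPa, ×10⁻⁶/K, MPa):
  material Z: E = 112.9, α = 12.0, σ_y = 175.0 → σ = 256 MPa, n = 0.684
  material Y: E = 198.6, α = 15.0, σ_y = 396.0 → σ = 563 MPa, n = 0.703
  material R: E = 303.0, α = 11.8, σ_y = 254.0 → σ = 676 MPa, n = 0.376
  material P: E = 72.82, α = 23.6, σ_y = 396.0 → σ = 325 MPa, n = 1.22
Smallest n: material R with n = 0.376.

material R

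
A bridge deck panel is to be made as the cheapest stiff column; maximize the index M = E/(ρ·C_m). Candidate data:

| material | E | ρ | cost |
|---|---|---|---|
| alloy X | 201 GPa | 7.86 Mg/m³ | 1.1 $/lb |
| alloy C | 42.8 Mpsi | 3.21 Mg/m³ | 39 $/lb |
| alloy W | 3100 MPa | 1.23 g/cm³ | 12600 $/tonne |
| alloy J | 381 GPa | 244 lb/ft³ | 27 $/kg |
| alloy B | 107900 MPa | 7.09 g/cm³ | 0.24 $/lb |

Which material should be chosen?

alloy B

Convert each candidate to consistent units, then evaluate M:
  alloy X: E = 201.0 GPa, ρ = 7860 kg/m³, cost = 2.425 $/kg
  alloy C: E = 295.1 GPa, ρ = 3210 kg/m³, cost = 85.98 $/kg
  alloy W: E = 3.100 GPa, ρ = 1230 kg/m³, cost = 12.60 $/kg
  alloy J: E = 381.0 GPa, ρ = 3909 kg/m³, cost = 27.00 $/kg
  alloy B: E = 107.9 GPa, ρ = 7090 kg/m³, cost = 0.5291 $/kg
  alloy B: M = 28.8 MN·m per $
  alloy X: M = 10.5 MN·m per $
  alloy J: M = 3.61 MN·m per $
  alloy C: M = 1.07 MN·m per $
  alloy W: M = 0.200 MN·m per $
Alloy B ranks first.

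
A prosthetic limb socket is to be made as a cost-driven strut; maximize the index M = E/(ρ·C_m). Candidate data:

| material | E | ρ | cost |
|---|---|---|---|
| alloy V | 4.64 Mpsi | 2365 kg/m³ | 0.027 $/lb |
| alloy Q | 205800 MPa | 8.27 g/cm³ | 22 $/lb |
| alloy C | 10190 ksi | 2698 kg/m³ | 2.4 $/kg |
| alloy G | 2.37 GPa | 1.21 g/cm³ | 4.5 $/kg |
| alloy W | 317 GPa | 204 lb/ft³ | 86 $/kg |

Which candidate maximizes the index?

alloy V

In SI units:
  alloy V: E = 31.99 GPa, ρ = 2365 kg/m³, cost = 0.05952 $/kg
  alloy Q: E = 205.8 GPa, ρ = 8270 kg/m³, cost = 48.50 $/kg
  alloy C: E = 70.26 GPa, ρ = 2698 kg/m³, cost = 2.400 $/kg
  alloy G: E = 2.370 GPa, ρ = 1210 kg/m³, cost = 4.500 $/kg
  alloy W: E = 317.0 GPa, ρ = 3268 kg/m³, cost = 86.00 $/kg
  alloy V: M = 227 MN·m per $
  alloy C: M = 10.9 MN·m per $
  alloy W: M = 1.13 MN·m per $
  alloy Q: M = 0.513 MN·m per $
  alloy G: M = 0.435 MN·m per $
Alloy V ranks first.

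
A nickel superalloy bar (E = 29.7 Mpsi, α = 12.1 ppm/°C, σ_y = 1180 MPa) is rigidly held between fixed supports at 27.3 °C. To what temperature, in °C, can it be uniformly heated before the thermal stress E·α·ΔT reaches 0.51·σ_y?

270 °C

E = 29.7 Mpsi = 204.8 GPa.
E·α·ΔT = 601.8 MPa ⇒ ΔT = 601.8 / (204.8×10³ × 12.1×10⁻⁶) = 242.9 K.
T = 27.3 + 242.9 = 270.2 °C.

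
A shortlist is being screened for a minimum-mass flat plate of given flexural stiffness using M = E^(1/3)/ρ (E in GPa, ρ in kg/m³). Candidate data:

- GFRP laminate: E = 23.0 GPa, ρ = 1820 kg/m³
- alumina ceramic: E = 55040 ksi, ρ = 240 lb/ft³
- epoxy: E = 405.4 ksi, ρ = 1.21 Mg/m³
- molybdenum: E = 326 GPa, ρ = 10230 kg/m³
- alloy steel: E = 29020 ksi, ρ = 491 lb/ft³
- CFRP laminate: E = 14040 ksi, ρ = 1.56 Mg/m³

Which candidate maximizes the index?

CFRP laminate

Convert each candidate to consistent units, then evaluate M:
  GFRP laminate: E = 23.00 GPa, ρ = 1820 kg/m³
  alumina ceramic: E = 379.5 GPa, ρ = 3844 kg/m³
  epoxy: E = 2.795 GPa, ρ = 1210 kg/m³
  molybdenum: E = 326.0 GPa, ρ = 10230 kg/m³
  alloy steel: E = 200.1 GPa, ρ = 7865 kg/m³
  CFRP laminate: E = 96.80 GPa, ρ = 1560 kg/m³
  CFRP laminate: M = 2.94×10⁻³
  alumina ceramic: M = 1.88×10⁻³
  GFRP laminate: M = 1.56×10⁻³
  epoxy: M = 1.16×10⁻³
  alloy steel: M = 0.744×10⁻³
  molybdenum: M = 0.673×10⁻³
Highest index: CFRP laminate.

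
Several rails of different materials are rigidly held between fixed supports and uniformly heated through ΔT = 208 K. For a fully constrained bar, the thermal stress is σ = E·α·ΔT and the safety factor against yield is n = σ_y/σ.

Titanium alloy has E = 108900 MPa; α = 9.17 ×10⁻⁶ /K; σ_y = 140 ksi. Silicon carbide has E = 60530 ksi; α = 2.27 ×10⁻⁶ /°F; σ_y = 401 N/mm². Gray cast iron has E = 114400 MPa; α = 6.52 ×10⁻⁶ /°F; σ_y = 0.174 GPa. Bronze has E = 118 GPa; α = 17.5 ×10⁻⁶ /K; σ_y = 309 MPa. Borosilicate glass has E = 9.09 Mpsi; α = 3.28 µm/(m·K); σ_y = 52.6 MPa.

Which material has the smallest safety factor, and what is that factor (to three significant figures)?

gray cast iron, n = 0.623

With everything in SI (GPa, ×10⁻⁶/K, MPa):
  titanium alloy: E = 108.9, α = 9.17, σ_y = 965.3 → σ = 208 MPa, n = 4.65
  silicon carbide: E = 417.3, α = 4.09, σ_y = 401.0 → σ = 355 MPa, n = 1.13
  gray cast iron: E = 114.4, α = 11.7, σ_y = 174.0 → σ = 279 MPa, n = 0.623
  bronze: E = 118.0, α = 17.5, σ_y = 309.0 → σ = 430 MPa, n = 0.719
  borosilicate glass: E = 62.67, α = 3.28, σ_y = 52.60 → σ = 42.8 MPa, n = 1.23
Smallest n: gray cast iron with n = 0.623.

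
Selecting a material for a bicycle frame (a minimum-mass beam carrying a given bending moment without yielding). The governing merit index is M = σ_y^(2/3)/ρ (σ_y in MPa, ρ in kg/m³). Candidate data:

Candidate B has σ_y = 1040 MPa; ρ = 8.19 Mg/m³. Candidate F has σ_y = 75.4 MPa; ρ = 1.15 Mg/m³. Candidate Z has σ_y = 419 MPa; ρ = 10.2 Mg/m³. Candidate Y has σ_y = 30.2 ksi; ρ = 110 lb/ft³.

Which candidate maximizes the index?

Convert each candidate to consistent units, then evaluate M:
  candidate B: σ_y = 1040 MPa, ρ = 8190 kg/m³
  candidate F: σ_y = 75.40 MPa, ρ = 1150 kg/m³
  candidate Z: σ_y = 419.0 MPa, ρ = 10200 kg/m³
  candidate Y: σ_y = 208.2 MPa, ρ = 1762 kg/m³
  candidate Y: M = 19.9×10⁻³
  candidate F: M = 15.5×10⁻³
  candidate B: M = 12.5×10⁻³
  candidate Z: M = 5.49×10⁻³
Highest index: candidate Y.

candidate Y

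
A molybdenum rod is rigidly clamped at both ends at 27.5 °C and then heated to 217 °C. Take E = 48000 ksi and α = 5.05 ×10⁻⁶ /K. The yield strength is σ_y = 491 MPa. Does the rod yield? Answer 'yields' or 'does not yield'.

does not yield

E = 48000 ksi = 330.9 GPa.
ΔT = 189.5 K. Constrained thermal stress σ = E·α·ΔT = 330.9×10³ MPa × 5.05×10⁻⁶ × 189.5 = 317 MPa (compressive).
Compare to σ_y = 491 MPa: σ < σ_y, so it does not yield.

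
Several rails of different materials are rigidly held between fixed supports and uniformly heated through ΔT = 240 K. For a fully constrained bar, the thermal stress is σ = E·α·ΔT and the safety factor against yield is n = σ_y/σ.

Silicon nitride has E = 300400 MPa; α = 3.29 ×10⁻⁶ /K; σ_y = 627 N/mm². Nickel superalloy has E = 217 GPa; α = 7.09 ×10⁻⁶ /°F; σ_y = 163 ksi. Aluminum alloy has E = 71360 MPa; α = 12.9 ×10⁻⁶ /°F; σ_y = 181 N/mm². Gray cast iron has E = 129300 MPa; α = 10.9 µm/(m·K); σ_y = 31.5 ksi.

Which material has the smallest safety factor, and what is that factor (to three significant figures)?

Converting E to GPa, α to ×10⁻⁶/K, σ_y to MPa, then σ and n for each:
  silicon nitride: E = 300.4, α = 3.29, σ_y = 627.0 → σ = 237 MPa, n = 2.64
  nickel superalloy: E = 217.0, α = 12.8, σ_y = 1124 → σ = 665 MPa, n = 1.69
  aluminum alloy: E = 71.36, α = 23.2, σ_y = 181.0 → σ = 398 MPa, n = 0.455
  gray cast iron: E = 129.3, α = 10.9, σ_y = 217.2 → σ = 338 MPa, n = 0.642
Smallest n: aluminum alloy with n = 0.455.

aluminum alloy, n = 0.455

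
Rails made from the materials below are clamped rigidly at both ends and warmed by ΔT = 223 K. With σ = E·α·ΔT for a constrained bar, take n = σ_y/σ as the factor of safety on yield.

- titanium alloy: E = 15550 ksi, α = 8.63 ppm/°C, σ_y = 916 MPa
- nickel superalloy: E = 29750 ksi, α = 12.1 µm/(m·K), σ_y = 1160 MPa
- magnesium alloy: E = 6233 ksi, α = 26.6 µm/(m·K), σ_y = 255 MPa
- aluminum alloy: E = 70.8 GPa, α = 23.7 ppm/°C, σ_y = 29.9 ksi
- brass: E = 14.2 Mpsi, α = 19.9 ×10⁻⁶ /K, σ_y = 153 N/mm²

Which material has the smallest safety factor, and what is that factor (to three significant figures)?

brass, n = 0.352

In consistent units (E in GPa, α in ×10⁻⁶/K, σ_y in MPa):
  titanium alloy: E = 107.2, α = 8.63, σ_y = 916.0 → σ = 206 MPa, n = 4.44
  nickel superalloy: E = 205.1, α = 12.1, σ_y = 1160 → σ = 553 MPa, n = 2.10
  magnesium alloy: E = 42.98, α = 26.6, σ_y = 255.0 → σ = 255 MPa, n = 1.00
  aluminum alloy: E = 70.80, α = 23.7, σ_y = 206.2 → σ = 374 MPa, n = 0.551
  brass: E = 97.91, α = 19.9, σ_y = 153.0 → σ = 434 MPa, n = 0.352
The minimum is brass at n = 0.352.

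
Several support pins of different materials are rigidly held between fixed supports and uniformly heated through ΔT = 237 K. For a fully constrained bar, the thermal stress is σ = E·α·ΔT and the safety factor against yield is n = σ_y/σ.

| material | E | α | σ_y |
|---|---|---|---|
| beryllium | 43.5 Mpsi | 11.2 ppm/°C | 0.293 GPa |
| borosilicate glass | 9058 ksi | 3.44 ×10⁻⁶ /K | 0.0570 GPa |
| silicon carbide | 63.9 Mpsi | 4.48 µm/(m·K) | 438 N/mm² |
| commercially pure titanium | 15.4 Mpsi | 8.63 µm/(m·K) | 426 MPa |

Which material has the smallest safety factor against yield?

beryllium

With everything in SI (GPa, ×10⁻⁶/K, MPa):
  beryllium: E = 299.9, α = 11.2, σ_y = 293.0 → σ = 796 MPa, n = 0.368
  borosilicate glass: E = 62.45, α = 3.44, σ_y = 57.00 → σ = 50.9 MPa, n = 1.12
  silicon carbide: E = 440.6, α = 4.48, σ_y = 438.0 → σ = 468 MPa, n = 0.936
  commercially pure titanium: E = 106.2, α = 8.63, σ_y = 426.0 → σ = 217 MPa, n = 1.96
Beryllium has the lowest safety factor, n = 0.368.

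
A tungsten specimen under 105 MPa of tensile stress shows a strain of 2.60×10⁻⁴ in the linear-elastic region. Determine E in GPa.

E = σ/ε = 105 MPa / 2.60×10⁻⁴ = 403800 MPa = 404 GPa.

404 GPa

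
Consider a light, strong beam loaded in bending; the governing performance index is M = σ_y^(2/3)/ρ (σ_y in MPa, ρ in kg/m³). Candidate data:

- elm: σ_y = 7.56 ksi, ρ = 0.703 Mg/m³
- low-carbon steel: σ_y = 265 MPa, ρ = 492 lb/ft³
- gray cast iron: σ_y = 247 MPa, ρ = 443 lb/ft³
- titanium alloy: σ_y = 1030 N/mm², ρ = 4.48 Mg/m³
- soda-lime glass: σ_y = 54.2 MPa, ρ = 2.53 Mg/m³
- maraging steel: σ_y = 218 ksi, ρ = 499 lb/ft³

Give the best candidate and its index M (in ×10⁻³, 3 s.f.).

Putting every candidate on a common basis:
  elm: σ_y = 52.12 MPa, ρ = 703.0 kg/m³
  low-carbon steel: σ_y = 265.0 MPa, ρ = 7881 kg/m³
  gray cast iron: σ_y = 247.0 MPa, ρ = 7096 kg/m³
  titanium alloy: σ_y = 1030 MPa, ρ = 4480 kg/m³
  soda-lime glass: σ_y = 54.20 MPa, ρ = 2530 kg/m³
  maraging steel: σ_y = 1503 MPa, ρ = 7993 kg/m³
  titanium alloy: M = 22.8×10⁻³
  elm: M = 19.8×10⁻³
  maraging steel: M = 16.4×10⁻³
  soda-lime glass: M = 5.66×10⁻³
  gray cast iron: M = 5.55×10⁻³
  low-carbon steel: M = 5.23×10⁻³
Titanium alloy ranks first.

titanium alloy, M = 22.8×10⁻³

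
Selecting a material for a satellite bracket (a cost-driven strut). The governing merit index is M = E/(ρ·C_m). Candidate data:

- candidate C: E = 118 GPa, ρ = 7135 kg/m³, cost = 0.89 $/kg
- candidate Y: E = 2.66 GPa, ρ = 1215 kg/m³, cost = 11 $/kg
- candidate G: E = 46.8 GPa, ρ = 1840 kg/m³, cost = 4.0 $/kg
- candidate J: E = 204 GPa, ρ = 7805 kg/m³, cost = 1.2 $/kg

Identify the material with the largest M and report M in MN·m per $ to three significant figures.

Evaluate M for each candidate:
  candidate J: M = 21.8 MN·m per $
  candidate C: M = 18.6 MN·m per $
  candidate G: M = 6.36 MN·m per $
  candidate Y: M = 0.199 MN·m per $
Candidate J has the largest M.

candidate J, M = 21.8 MN·m per $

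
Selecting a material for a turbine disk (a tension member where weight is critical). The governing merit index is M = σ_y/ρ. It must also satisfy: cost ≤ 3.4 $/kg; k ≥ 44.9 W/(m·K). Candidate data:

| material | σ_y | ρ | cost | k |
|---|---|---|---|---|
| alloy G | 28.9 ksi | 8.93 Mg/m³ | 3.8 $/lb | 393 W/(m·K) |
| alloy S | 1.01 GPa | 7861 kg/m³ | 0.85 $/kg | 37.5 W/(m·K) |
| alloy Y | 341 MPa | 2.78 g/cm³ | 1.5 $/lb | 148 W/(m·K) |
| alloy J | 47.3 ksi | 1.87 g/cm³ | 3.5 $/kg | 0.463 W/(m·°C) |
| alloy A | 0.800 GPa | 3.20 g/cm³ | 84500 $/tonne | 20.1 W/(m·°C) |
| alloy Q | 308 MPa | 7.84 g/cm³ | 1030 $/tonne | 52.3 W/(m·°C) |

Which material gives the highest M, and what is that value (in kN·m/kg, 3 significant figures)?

alloy Y, M = 123 kN·m/kg

Screen on constraints: cost ≤ 3.4 $/kg; k ≥ 44.9 W/(m·K). Survivors: alloy Y, alloy Q.
Putting every candidate on a common basis:
  alloy Y: σ_y = 341.0 MPa, ρ = 2780 kg/m³
  alloy Q: σ_y = 308.0 MPa, ρ = 7840 kg/m³
  alloy Y: M = 123 kN·m/kg
  alloy Q: M = 39.3 kN·m/kg
Highest index: alloy Y.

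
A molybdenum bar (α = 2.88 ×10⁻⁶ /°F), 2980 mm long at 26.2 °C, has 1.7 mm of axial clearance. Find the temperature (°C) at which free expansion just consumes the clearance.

α = 2.88×10⁻⁶/°F × 9/5 = 5.18×10⁻⁶/K.
α·L₀·ΔT = 1.7 mm ⇒ ΔT = 1.7 / (5.18×10⁻⁶ × 2980.0) = 110.0 K.
T = 26.2 + 110.0 = 136.2 °C.

136 °C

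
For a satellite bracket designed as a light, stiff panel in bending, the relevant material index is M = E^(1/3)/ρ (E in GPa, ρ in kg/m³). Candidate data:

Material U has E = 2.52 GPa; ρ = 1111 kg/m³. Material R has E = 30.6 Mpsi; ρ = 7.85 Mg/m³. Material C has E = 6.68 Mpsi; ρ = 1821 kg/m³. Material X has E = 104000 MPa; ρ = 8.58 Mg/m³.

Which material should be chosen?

material C

Convert each candidate to consistent units, then evaluate M:
  material U: E = 2.520 GPa, ρ = 1111 kg/m³
  material R: E = 211.0 GPa, ρ = 7850 kg/m³
  material C: E = 46.06 GPa, ρ = 1821 kg/m³
  material X: E = 104.0 GPa, ρ = 8580 kg/m³
  material C: M = 1.97×10⁻³
  material U: M = 1.22×10⁻³
  material R: M = 0.758×10⁻³
  material X: M = 0.548×10⁻³
Material C has the largest M.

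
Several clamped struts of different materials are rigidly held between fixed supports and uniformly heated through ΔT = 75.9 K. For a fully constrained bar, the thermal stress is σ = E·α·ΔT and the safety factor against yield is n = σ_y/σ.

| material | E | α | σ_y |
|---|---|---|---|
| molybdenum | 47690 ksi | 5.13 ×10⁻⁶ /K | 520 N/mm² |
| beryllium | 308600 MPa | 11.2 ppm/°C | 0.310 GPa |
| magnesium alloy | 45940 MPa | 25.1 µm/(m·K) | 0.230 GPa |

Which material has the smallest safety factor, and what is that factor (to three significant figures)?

In consistent units (E in GPa, α in ×10⁻⁶/K, σ_y in MPa):
  molybdenum: E = 328.8, α = 5.13, σ_y = 520.0 → σ = 128 MPa, n = 4.06
  beryllium: E = 308.6, α = 11.2, σ_y = 310.0 → σ = 262 MPa, n = 1.18
  magnesium alloy: E = 45.94, α = 25.1, σ_y = 230.0 → σ = 87.5 MPa, n = 2.63
Beryllium has the lowest safety factor, n = 1.18.

beryllium, n = 1.18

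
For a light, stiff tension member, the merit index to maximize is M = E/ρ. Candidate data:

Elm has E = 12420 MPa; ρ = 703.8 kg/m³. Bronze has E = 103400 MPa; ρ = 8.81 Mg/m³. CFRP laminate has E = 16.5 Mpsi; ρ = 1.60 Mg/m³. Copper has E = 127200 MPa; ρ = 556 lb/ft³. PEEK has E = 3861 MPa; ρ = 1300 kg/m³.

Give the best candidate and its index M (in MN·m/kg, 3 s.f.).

Convert each candidate to consistent units, then evaluate M:
  elm: E = 12.42 GPa, ρ = 703.8 kg/m³
  bronze: E = 103.4 GPa, ρ = 8810 kg/m³
  CFRP laminate: E = 113.8 GPa, ρ = 1600 kg/m³
  copper: E = 127.2 GPa, ρ = 8906 kg/m³
  PEEK: E = 3.861 GPa, ρ = 1300 kg/m³
  CFRP laminate: M = 71.1 MN·m/kg
  elm: M = 17.6 MN·m/kg
  copper: M = 14.3 MN·m/kg
  bronze: M = 11.7 MN·m/kg
  PEEK: M = 2.97 MN·m/kg
CFRP laminate ranks first.

CFRP laminate, M = 71.1 MN·m/kg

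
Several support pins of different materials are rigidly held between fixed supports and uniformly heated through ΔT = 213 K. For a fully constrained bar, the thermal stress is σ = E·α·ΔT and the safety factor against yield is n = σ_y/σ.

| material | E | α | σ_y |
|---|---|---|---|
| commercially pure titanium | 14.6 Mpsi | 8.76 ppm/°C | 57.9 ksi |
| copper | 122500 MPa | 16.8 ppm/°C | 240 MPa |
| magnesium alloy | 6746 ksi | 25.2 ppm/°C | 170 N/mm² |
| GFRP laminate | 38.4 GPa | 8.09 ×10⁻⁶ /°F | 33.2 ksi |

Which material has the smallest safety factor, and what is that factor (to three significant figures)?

Converting E to GPa, α to ×10⁻⁶/K, σ_y to MPa, then σ and n for each:
  commercially pure titanium: E = 100.7, α = 8.76, σ_y = 399.2 → σ = 188 MPa, n = 2.13
  copper: E = 122.5, α = 16.8, σ_y = 240.0 → σ = 438 MPa, n = 0.548
  magnesium alloy: E = 46.51, α = 25.2, σ_y = 170.0 → σ = 250 MPa, n = 0.681
  GFRP laminate: E = 38.40, α = 14.6, σ_y = 228.9 → σ = 119 MPa, n = 1.92
The minimum is copper at n = 0.548.

copper, n = 0.548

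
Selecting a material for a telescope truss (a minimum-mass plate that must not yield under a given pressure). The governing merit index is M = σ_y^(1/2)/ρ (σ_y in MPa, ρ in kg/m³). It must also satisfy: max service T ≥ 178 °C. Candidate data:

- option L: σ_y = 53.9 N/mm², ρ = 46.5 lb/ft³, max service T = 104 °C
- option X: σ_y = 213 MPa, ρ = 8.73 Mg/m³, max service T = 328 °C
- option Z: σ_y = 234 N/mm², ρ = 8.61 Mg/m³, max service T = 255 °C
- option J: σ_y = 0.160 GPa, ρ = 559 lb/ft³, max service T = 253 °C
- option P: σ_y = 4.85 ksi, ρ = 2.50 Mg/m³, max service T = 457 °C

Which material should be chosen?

Screen on constraints: max service T ≥ 178 °C. Survivors: option X, option Z, option J, option P.
Putting every candidate on a common basis:
  option X: σ_y = 213.0 MPa, ρ = 8730 kg/m³
  option Z: σ_y = 234.0 MPa, ρ = 8610 kg/m³
  option J: σ_y = 160.0 MPa, ρ = 8954 kg/m³
  option P: σ_y = 33.44 MPa, ρ = 2500 kg/m³
  option P: M = 2.31×10⁻³
  option Z: M = 1.78×10⁻³
  option X: M = 1.67×10⁻³
  option J: M = 1.41×10⁻³
Highest index: option P.

option P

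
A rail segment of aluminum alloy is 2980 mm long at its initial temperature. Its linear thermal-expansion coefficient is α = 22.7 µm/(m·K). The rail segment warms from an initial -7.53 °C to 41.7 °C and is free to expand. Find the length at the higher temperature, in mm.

ΔT = 41.7 − (-7.53) = 49.23 K.
ΔL = α·L₀·ΔT = 22.7×10⁻⁶ × 2980 mm × 49.23 K = 3.33 mm.
L = L₀ + ΔL = 2980 + 3.33 = 2983.3 mm.

2983.3 mm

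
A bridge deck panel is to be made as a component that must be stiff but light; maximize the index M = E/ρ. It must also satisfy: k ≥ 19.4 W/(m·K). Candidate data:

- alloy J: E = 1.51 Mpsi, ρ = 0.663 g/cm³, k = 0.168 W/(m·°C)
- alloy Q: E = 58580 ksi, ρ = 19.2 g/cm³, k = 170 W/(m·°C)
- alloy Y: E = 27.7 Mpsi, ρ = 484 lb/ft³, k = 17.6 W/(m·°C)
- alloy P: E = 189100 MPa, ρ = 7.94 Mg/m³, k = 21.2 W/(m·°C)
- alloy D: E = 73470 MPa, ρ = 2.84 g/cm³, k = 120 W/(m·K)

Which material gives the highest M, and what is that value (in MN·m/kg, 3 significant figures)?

Screen on constraints: k ≥ 19.4 W/(m·K). Survivors: alloy Q, alloy P, alloy D.
After converting to SI:
  alloy Q: E = 403.9 GPa, ρ = 19200 kg/m³
  alloy P: E = 189.1 GPa, ρ = 7940 kg/m³
  alloy D: E = 73.47 GPa, ρ = 2840 kg/m³
  alloy D: M = 25.9 MN·m/kg
  alloy P: M = 23.8 MN·m/kg
  alloy Q: M = 21.0 MN·m/kg
Highest index: alloy D.

alloy D, M = 25.9 MN·m/kg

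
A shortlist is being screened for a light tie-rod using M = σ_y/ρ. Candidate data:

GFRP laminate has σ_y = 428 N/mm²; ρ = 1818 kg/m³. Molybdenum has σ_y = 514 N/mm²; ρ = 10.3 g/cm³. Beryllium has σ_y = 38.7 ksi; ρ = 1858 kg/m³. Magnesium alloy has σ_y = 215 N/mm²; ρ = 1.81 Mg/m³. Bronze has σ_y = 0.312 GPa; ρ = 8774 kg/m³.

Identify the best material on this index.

After converting to SI:
  GFRP laminate: σ_y = 428.0 MPa, ρ = 1818 kg/m³
  molybdenum: σ_y = 514.0 MPa, ρ = 10300 kg/m³
  beryllium: σ_y = 266.8 MPa, ρ = 1858 kg/m³
  magnesium alloy: σ_y = 215.0 MPa, ρ = 1810 kg/m³
  bronze: σ_y = 312.0 MPa, ρ = 8774 kg/m³
  GFRP laminate: M = 235 kN·m/kg
  beryllium: M = 144 kN·m/kg
  magnesium alloy: M = 119 kN·m/kg
  molybdenum: M = 49.9 kN·m/kg
  bronze: M = 35.6 kN·m/kg
The maximum is for GFRP laminate.

GFRP laminate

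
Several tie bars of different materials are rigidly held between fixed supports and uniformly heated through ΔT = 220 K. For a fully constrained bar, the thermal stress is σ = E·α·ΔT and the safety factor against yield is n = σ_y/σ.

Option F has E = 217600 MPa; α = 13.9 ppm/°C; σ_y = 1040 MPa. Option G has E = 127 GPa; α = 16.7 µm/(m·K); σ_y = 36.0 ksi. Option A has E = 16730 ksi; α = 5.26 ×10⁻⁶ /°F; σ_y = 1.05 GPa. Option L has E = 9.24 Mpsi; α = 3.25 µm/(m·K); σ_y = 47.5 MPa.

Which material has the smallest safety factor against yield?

option G

Per material, after unit conversion:
  option F: E = 217.6, α = 13.9, σ_y = 1040 → σ = 665 MPa, n = 1.56
  option G: E = 127.0, α = 16.7, σ_y = 248.2 → σ = 467 MPa, n = 0.532
  option A: E = 115.3, α = 9.47, σ_y = 1050 → σ = 240 MPa, n = 4.37
  option L: E = 63.71, α = 3.25, σ_y = 47.50 → σ = 45.6 MPa, n = 1.04
The minimum is option G at n = 0.532.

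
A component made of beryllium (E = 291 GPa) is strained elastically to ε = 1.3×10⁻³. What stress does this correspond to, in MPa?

378 MPa

σ = E·ε = 291000 MPa × 1.3×10⁻³ = 378 MPa.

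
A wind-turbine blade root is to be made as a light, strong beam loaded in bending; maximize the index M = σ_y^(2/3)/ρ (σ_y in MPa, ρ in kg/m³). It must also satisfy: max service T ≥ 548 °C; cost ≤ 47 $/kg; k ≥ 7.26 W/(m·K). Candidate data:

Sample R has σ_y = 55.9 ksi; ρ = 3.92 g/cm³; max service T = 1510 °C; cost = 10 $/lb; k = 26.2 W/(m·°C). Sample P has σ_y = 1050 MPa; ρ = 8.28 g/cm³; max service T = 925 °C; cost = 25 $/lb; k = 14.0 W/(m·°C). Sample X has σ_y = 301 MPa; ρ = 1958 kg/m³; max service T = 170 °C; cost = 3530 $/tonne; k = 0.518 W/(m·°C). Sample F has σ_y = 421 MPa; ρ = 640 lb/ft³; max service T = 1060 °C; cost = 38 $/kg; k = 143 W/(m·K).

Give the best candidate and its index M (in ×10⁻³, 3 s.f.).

sample R, M = 13.5×10⁻³

Screen on constraints: max service T ≥ 548 °C; cost ≤ 47 $/kg; k ≥ 7.26 W/(m·K). Survivors: sample R, sample F.
In SI units:
  sample R: σ_y = 385.4 MPa, ρ = 3920 kg/m³
  sample F: σ_y = 421.0 MPa, ρ = 10250 kg/m³
  sample R: M = 13.5×10⁻³
  sample F: M = 5.48×10⁻³
Sample R has the largest M.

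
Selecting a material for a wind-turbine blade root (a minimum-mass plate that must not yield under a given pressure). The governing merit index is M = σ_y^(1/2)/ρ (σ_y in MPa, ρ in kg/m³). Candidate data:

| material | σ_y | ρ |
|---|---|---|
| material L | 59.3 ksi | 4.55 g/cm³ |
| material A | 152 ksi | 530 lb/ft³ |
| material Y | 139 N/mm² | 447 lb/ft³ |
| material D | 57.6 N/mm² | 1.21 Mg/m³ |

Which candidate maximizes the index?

After converting to SI:
  material L: σ_y = 408.9 MPa, ρ = 4550 kg/m³
  material A: σ_y = 1048 MPa, ρ = 8490 kg/m³
  material Y: σ_y = 139.0 MPa, ρ = 7160 kg/m³
  material D: σ_y = 57.60 MPa, ρ = 1210 kg/m³
  material D: M = 6.27×10⁻³
  material L: M = 4.44×10⁻³
  material A: M = 3.81×10⁻³
  material Y: M = 1.65×10⁻³
Highest index: material D.

material D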